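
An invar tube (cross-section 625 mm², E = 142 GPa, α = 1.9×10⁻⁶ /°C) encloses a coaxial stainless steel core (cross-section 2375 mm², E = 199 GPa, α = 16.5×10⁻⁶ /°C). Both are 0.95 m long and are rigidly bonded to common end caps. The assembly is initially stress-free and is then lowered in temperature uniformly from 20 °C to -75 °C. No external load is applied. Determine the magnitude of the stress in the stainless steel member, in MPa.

Both members must finish at the same length. With the larger α, the stainless steel tends to over-contract; the plates restrain it, putting the stainless steel in tension and the invar in compression. With no external load the two internal forces are equal and opposite, magnitude P.
Equating the net (thermal + elastic) strains gives |α₁ − α₂|·ΔT = P·[1/(A₁E₁) + 1/(A₂E₂)].
|α₁ − α₂|·ΔT = 14.6×10⁻⁶ × 95 = 0.001387.
1/(A₁E₁) + 1/(A₂E₂) = 1/(625×142×10³) + 1/(2375×199×10³) = 1.338×10⁻⁸ N⁻¹.
P = 0.001387 / 1.338×10⁻⁸ = 103600 N = 103.6 kN.
σ_{stainless steel} = P/A₂ = 103600/2375 = 43.64 MPa, tensile.

σ ≈ 43.6 MPa (tensile)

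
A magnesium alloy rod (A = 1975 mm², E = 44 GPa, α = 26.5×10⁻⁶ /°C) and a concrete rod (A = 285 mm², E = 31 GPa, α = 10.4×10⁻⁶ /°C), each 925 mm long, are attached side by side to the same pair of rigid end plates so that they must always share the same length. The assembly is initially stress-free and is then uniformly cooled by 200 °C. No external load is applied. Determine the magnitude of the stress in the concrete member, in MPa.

σ ≈ 90.6 MPa (compressive)

Equilibrium of a rigid end plate with no external load gives equal and opposite internal forces ±P in the two members. Since α_{magnesium alloy} > α_{concrete}, cooling drives the magnesium alloy into tension and the concrete into compression.
Equating the net (thermal + elastic) strains gives |α₁ − α₂|·ΔT = P·[1/(A₁E₁) + 1/(A₂E₂)].
|α₁ − α₂|·ΔT = 16.1×10⁻⁶ × 200 = 0.00322.
1/(A₁E₁) + 1/(A₂E₂) = 1/(1975×44×10³) + 1/(285×31×10³) = 1.247×10⁻⁷ N⁻¹.
P = 0.00322 / 1.247×10⁻⁷ = 25820 N = 25.82 kN.
σ_{concrete} = P/A₂ = 25820/285 = 90.61 MPa, compressive.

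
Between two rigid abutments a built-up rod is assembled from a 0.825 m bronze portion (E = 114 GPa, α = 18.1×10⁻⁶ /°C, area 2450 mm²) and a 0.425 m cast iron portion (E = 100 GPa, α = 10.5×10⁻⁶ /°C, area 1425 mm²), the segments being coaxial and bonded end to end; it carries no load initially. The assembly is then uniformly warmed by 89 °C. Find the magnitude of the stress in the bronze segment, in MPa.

Free thermal expansion of the whole bar: Σ αᵢΔT Lᵢ = 18.1×10⁻⁶×89×825 + 10.5×10⁻⁶×89×425 = 1.726 mm.
The rigid supports impose zero overall length change; the single axial force P common to all segments must satisfy P Σ Lᵢ/(AᵢEᵢ) = δ_free.
Σ Lᵢ/(AᵢEᵢ) = 825/(2450×114×10³) + 425/(1425×100×10³) = 5.936×10⁻⁶ mm/N.
P = 1.726 / 5.936×10⁻⁶ = 290800 N = 290.8 kN, compressive.
σ_{bronze} = P / A = 290800 / 2450 = 118.7 MPa.

σ ≈ 119 MPa (compressive)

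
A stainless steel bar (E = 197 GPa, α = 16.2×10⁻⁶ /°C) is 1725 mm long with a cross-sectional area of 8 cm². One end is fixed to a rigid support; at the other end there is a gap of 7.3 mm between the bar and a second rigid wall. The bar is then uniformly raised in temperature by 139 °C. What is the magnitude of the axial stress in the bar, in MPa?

σ ≈ 0 MPa

If the wall were absent the bar would grow by αΔT L = 16.2×10⁻⁶ × 139 × 1725 = 3.884 mm.
This is smaller than the 7.3 mm clearance, so the bar expands freely without reaching the stop — the stress is zero.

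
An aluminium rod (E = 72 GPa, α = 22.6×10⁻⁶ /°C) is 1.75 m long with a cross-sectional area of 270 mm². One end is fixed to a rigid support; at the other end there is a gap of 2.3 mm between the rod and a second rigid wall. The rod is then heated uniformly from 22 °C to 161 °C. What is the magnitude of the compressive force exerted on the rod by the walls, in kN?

P ≈ 35.5 kN

If the wall were absent the rod would grow by αΔT L = 22.6×10⁻⁶ × 139 × 1750 = 5.497 mm.
This exceeds the 2.3 mm gap, so the wall pushes back. The portion of expansion that must be recovered elastically is δ_free − gap = 5.497 − 2.3 = 3.197 mm.
So σ = E(δ_free − g)/L = 72×10³ × 3.197/1750 = 131.6 MPa.
Force on the wall = σA = 131.6 × 270 mm² = 35.52 kN.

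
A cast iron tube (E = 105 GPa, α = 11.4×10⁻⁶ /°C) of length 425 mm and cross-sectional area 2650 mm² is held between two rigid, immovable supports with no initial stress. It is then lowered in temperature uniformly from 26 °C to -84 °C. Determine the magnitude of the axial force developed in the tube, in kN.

With zero net strain, σ = E·αΔT = 105 GPa × 11.4×10⁻⁶ × 110 = 131.7 MPa.
Axial force P = σA = 131.7 × 2650 = 348900 N = 348.9 kN, tensile.

P ≈ 349 kN (tensile)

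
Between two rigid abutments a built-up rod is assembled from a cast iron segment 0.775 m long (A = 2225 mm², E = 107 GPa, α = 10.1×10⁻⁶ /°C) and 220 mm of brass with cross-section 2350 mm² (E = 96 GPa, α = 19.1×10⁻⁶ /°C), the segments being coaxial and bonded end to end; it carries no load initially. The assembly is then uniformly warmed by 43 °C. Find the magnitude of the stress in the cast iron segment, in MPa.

σ ≈ 55 MPa (compressive)

Free thermal expansion of the whole bar: Σ αᵢΔT Lᵢ = 10.1×10⁻⁶×43×775 + 19.1×10⁻⁶×43×220 = 0.5173 mm.
The rigid supports impose zero overall length change; the single axial force P common to all segments must satisfy P Σ Lᵢ/(AᵢEᵢ) = δ_free.
The series flexibility is Σ Lᵢ/(AᵢEᵢ) = 775/(2225×107×10³) + 220/(2350×96×10³) = 4.23×10⁻⁶ mm/N.
So P = 0.5173 / 4.23×10⁻⁶ = 122.3 kN, compressive.
σ_{cast iron} = P / A = 122300 / 2225 = 54.95 MPa.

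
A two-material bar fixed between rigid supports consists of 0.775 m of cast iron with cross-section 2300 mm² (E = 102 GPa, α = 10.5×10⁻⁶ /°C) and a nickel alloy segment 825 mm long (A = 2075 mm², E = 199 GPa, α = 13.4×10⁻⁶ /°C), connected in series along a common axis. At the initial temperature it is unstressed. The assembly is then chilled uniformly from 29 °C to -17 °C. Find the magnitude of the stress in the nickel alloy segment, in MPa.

σ ≈ 80.3 MPa (tensile)

Free thermal contraction of the whole bar: Σ αᵢΔT Lᵢ = 10.5×10⁻⁶×46×775 + 13.4×10⁻⁶×46×825 = 0.8829 mm.
Since the ends are fixed, an axial force P builds up, equal in every segment, with P · Σ Lᵢ/(AᵢEᵢ) = δ_free.
Σ Lᵢ/(AᵢEᵢ) = 775/(2300×102×10³) + 825/(2075×199×10³) = 5.301×10⁻⁶ mm/N.
So P = 0.8829 / 5.301×10⁻⁶ = 166.5 kN, tensile.
σ_{nickel alloy} = P / A = 166500 / 2075 = 80.26 MPa.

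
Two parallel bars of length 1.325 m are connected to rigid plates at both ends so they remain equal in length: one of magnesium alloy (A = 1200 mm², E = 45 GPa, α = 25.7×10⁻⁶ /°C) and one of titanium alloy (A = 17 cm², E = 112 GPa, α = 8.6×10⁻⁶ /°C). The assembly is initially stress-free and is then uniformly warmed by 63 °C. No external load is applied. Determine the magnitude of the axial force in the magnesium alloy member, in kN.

P ≈ 45.3 kN (compressive in the magnesium alloy)

Both members must finish at the same length. With the larger α, the magnesium alloy tends to over-expand; the plates restrain it, putting the magnesium alloy in compression and the titanium alloy in tension. With no external load the two internal forces are equal and opposite, magnitude P.
Equating the net (thermal + elastic) strains gives |α₁ − α₂|·ΔT = P·[1/(A₁E₁) + 1/(A₂E₂)].
|α₁ − α₂|·ΔT = 17.1×10⁻⁶ × 63 = 0.001077.
1/(A₁E₁) + 1/(A₂E₂) = 1/(1200×45×10³) + 1/(1700×112×10³) = 2.377×10⁻⁸ N⁻¹.
So P = 0.001077 / 2.377×10⁻⁸ = 45.32 kN.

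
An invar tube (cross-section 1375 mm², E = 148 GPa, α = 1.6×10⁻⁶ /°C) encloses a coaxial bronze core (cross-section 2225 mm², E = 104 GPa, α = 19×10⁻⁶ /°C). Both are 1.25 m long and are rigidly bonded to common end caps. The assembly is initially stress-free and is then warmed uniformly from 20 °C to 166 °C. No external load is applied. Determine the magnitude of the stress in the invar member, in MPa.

The bronze has the larger α, so on heating it would change length more than the invar if both were free. The rigid plates force a common final length, so the bronze is put into compression and the invar into tension, with equal and opposite forces P (no external load).
Setting the final lengths equal and cancelling L: (α₁ − α₂)ΔT = P/(A₁E₁) + P/(A₂E₂).
|α₁ − α₂|·ΔT = 17.4×10⁻⁶ × 146 = 0.00254.
1/(A₁E₁) + 1/(A₂E₂) = 1/(1375×148×10³) + 1/(2225×104×10³) = 9.236×10⁻⁹ N⁻¹.
P = 0.00254 / 9.236×10⁻⁹ = 275100 N = 275.1 kN.
σ_{invar} = P/A₁ = 275100/1375 = 200 MPa, tensile.

σ ≈ 200 MPa (tensile)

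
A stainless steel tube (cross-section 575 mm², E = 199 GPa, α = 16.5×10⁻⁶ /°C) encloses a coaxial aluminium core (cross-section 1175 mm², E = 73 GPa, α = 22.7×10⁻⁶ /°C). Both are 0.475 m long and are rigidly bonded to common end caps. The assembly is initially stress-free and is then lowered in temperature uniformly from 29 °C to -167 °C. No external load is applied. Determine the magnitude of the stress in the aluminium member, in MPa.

Equilibrium of a rigid end plate with no external load gives equal and opposite internal forces ±P in the two members. Since α_{aluminium} > α_{stainless steel}, cooling drives the aluminium into tension and the stainless steel into compression.
Compatibility of the two members (thermal + elastic change equal): (α₁ − α₂)ΔT = P·[1/(A₁E₁) + 1/(A₂E₂)].
|α₁ − α₂|·ΔT = 6.2×10⁻⁶ × 196 = 0.001215.
1/(A₁E₁) + 1/(A₂E₂) = 1/(575×199×10³) + 1/(1175×73×10³) = 2.04×10⁻⁸ N⁻¹.
P = 0.001215 / 2.04×10⁻⁸ = 59580 N = 59.58 kN.
σ_{aluminium} = P/A₂ = 59580/1175 = 50.7 MPa, tensile.

σ ≈ 50.7 MPa (tensile)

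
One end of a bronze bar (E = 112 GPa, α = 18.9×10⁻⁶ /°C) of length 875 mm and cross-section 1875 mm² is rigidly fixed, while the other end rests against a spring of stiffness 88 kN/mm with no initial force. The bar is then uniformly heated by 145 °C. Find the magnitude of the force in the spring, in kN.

If the spring were absent the bar would lengthen by αΔT L = 18.9×10⁻⁶ × 145 × 875 = 2.398 mm.
Let P be the compressive force at the spring. The bar shortens elastically by PL/(AE) and the spring compresses by P/k; together these equal δ_free.
So P = δ_free / [L/(AE) + 1/k] = 2.398 / [ 875/(1875×112×10³) + 1/(88×10³) ].
P = 2.398 / 1.553×10⁻⁵ = 154400 N.

P ≈ 154 kN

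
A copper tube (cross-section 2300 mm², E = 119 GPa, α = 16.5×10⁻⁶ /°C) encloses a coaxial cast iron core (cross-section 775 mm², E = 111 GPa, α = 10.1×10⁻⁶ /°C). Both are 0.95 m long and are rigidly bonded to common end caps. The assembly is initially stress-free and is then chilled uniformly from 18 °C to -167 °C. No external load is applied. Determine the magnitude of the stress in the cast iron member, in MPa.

Equilibrium of a rigid end plate with no external load gives equal and opposite internal forces ±P in the two members. Since α_{copper} > α_{cast iron}, cooling drives the copper into tension and the cast iron into compression.
Setting the final lengths equal and cancelling L: (α₁ − α₂)ΔT = P/(A₁E₁) + P/(A₂E₂).
|α₁ − α₂|·ΔT = 6.4×10⁻⁶ × 185 = 0.001184.
1/(A₁E₁) + 1/(A₂E₂) = 1/(2300×119×10³) + 1/(775×111×10³) = 1.528×10⁻⁸ N⁻¹.
So P = 0.001184 / 1.528×10⁻⁸ = 77.5 kN.
σ_{cast iron} = P/A₂ = 77500/775 = 100 MPa, compressive.

σ ≈ 100 MPa (compressive)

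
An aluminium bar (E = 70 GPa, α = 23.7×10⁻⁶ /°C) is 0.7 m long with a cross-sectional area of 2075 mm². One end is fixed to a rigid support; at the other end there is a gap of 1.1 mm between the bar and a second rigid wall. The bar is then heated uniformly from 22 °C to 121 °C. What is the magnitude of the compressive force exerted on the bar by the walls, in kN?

If the wall were absent the bar would grow by αΔT L = 23.7×10⁻⁶ × 99 × 700 = 1.642 mm.
This exceeds the 1.1 mm gap, so the wall pushes back. The portion of expansion that must be recovered elastically is δ_free − gap = 1.642 − 1.1 = 0.5424 mm.
So σ = E(δ_free − g)/L = 70×10³ × 0.5424/700 = 54.24 MPa.
Force on the wall = σA = 54.24 × 2075 mm² = 112.6 kN.

P ≈ 113 kN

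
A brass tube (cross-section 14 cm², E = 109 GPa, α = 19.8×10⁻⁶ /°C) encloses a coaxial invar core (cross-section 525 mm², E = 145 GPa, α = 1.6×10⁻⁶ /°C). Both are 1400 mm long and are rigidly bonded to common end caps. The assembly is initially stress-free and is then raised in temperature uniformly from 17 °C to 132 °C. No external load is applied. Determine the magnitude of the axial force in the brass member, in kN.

P ≈ 106 kN (compressive in the brass)

The brass has the larger α, so on heating it would change length more than the invar if both were free. The rigid plates force a common final length, so the brass is put into compression and the invar into tension, with equal and opposite forces P (no external load).
Equating the net (thermal + elastic) strains gives |α₁ − α₂|·ΔT = P·[1/(A₁E₁) + 1/(A₂E₂)].
|α₁ − α₂|·ΔT = 18.2×10⁻⁶ × 115 = 0.002093.
1/(A₁E₁) + 1/(A₂E₂) = 1/(1400×109×10³) + 1/(525×145×10³) = 1.969×10⁻⁸ N⁻¹.
So P = 0.002093 / 1.969×10⁻⁸ = 106.3 kN.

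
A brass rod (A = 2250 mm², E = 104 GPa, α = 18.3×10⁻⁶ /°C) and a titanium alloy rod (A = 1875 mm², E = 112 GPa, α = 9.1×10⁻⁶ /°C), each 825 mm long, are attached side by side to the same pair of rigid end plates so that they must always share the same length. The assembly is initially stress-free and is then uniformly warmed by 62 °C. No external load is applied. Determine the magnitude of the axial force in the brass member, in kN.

P ≈ 63.1 kN (compressive in the brass)

Both members must finish at the same length. With the larger α, the brass tends to over-expand; the plates restrain it, putting the brass in compression and the titanium alloy in tension. With no external load the two internal forces are equal and opposite, magnitude P.
Compatibility of the two members (thermal + elastic change equal): (α₁ − α₂)ΔT = P·[1/(A₁E₁) + 1/(A₂E₂)].
|α₁ − α₂|·ΔT = 9.2×10⁻⁶ × 62 = 0.0005704.
1/(A₁E₁) + 1/(A₂E₂) = 1/(2250×104×10³) + 1/(1875×112×10³) = 9.035×10⁻⁹ N⁻¹.
So P = 0.0005704 / 9.035×10⁻⁹ = 63.13 kN.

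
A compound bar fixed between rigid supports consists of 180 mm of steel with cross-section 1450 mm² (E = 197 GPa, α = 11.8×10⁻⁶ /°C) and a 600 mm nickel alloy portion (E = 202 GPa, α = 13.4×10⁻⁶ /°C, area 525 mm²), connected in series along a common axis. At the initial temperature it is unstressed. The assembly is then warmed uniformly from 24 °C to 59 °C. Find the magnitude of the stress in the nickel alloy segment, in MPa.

σ ≈ 108 MPa (compressive)

Free thermal expansion of the whole bar: Σ αᵢΔT Lᵢ = 11.8×10⁻⁶×35×180 + 13.4×10⁻⁶×35×600 = 0.3557 mm.
The walls prevent any net length change, so an axial force P (same in every segment) develops. Compatibility: P · Σ Lᵢ/(AᵢEᵢ) = δ_free.
Σ Lᵢ/(AᵢEᵢ) = 180/(1450×197×10³) + 600/(525×202×10³) = 6.288×10⁻⁶ mm/N.
P = 0.3557 / 6.288×10⁻⁶ = 56580 N = 56.58 kN, compressive.
σ_{nickel alloy} = P / A = 56580 / 525 = 107.8 MPa.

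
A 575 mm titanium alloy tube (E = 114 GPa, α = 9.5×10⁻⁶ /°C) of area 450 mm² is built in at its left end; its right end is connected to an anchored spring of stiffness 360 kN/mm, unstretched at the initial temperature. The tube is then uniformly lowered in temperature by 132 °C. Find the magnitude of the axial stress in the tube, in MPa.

If the spring were absent the tube would shorten by αΔT L = 9.5×10⁻⁶ × 132 × 575 = 0.721 mm.
Let P be the tensile force in the spring. The tube extends elastically by PL/(AE) and the spring stretches by P/k; together these equal δ_free.
P [ L/(AE) + 1/k ] = δ_free → P [ 575/(450×114×10³) + 1/(360×10³) ] = 0.721.
P = 0.721 / 1.399×10⁻⁵ = 51550 N.
σ = P/A = 51550/450 = 114.6 MPa.

σ ≈ 115 MPa (tensile)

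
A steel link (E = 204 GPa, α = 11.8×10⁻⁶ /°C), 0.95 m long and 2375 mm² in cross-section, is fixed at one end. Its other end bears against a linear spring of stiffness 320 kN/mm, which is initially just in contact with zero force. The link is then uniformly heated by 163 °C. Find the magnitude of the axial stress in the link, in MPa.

Free thermal expansion: δ_free = αΔT L = 11.8×10⁻⁶ × 163 × 950 = 1.827 mm.
With a force P in the spring, the elastic change of the link is PL/(AE) and that of the spring is P/k; compatibility requires their sum to equal δ_free.
So P = δ_free / [L/(AE) + 1/k] = 1.827 / [ 950/(2375×204×10³) + 1/(320×10³) ].
P = 1.827 / 5.086×10⁻⁶ = 359300 N.
σ = P/A = 359300/2375 = 151.3 MPa.

σ ≈ 151 MPa (compressive)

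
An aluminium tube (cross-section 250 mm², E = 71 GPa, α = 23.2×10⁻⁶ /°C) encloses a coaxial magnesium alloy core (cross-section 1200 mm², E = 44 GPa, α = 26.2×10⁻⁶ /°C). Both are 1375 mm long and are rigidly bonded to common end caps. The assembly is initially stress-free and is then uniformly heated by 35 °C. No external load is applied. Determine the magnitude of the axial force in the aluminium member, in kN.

The magnesium alloy has the larger α, so on heating it would change length more than the aluminium if both were free. The rigid plates force a common final length, so the magnesium alloy is put into compression and the aluminium into tension, with equal and opposite forces P (no external load).
Setting the final lengths equal and cancelling L: (α₁ − α₂)ΔT = P/(A₁E₁) + P/(A₂E₂).
|α₁ − α₂|·ΔT = 3×10⁻⁶ × 35 = 0.000105.
1/(A₁E₁) + 1/(A₂E₂) = 1/(250×71×10³) + 1/(1200×44×10³) = 7.528×10⁻⁸ N⁻¹.
So P = 0.000105 / 7.528×10⁻⁸ = 1.395 kN.

P ≈ 1.39 kN (tensile in the aluminium)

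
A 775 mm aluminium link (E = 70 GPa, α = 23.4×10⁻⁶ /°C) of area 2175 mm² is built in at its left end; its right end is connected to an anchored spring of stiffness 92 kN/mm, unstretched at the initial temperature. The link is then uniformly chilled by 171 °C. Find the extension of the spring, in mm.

Free thermal contraction: δ_free = αΔT L = 23.4×10⁻⁶ × 171 × 775 = 3.101 mm.
With a force P in the spring, the elastic change of the link is PL/(AE) and that of the spring is P/k; compatibility requires their sum to equal δ_free.
So P = δ_free / [L/(AE) + 1/k] = 3.101 / [ 775/(2175×70×10³) + 1/(92×10³) ].
P = 3.101 / 1.596×10⁻⁵ = 194300 N.
Spring extension = P/k = 194300/(92×10³) = 2.112 mm.

δ ≈ 2.11 mm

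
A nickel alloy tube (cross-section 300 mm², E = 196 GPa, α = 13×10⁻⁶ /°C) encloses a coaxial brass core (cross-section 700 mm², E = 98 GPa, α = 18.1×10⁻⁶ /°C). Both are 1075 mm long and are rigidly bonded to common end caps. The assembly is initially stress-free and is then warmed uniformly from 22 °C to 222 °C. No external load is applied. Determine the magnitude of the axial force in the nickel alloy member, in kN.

Both members must finish at the same length. With the larger α, the brass tends to over-expand; the plates restrain it, putting the brass in compression and the nickel alloy in tension. With no external load the two internal forces are equal and opposite, magnitude P.
Equating the net (thermal + elastic) strains gives |α₁ − α₂|·ΔT = P·[1/(A₁E₁) + 1/(A₂E₂)].
|α₁ − α₂|·ΔT = 5.1×10⁻⁶ × 200 = 0.00102.
1/(A₁E₁) + 1/(A₂E₂) = 1/(300×196×10³) + 1/(700×98×10³) = 3.158×10⁻⁸ N⁻¹.
So P = 0.00102 / 3.158×10⁻⁸ = 32.29 kN.

P ≈ 32.3 kN (tensile in the nickel alloy)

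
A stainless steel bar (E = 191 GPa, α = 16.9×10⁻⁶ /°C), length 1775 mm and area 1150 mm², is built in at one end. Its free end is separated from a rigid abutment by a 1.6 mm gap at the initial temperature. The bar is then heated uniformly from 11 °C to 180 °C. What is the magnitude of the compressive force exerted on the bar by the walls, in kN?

P ≈ 429 kN

If the wall were absent the bar would grow by αΔT L = 16.9×10⁻⁶ × 169 × 1775 = 5.07 mm.
After closing the 1.6 mm clearance, 5.07 − 1.6 = 3.47 mm of expansion remains to be suppressed by the wall.
That suppressed elongation corresponds to σ = E·Δ/L = 191×10³ × 3.47/1775 = 373.3 MPa.
P = σA = 373.3 × 1150 = 429.3 kN.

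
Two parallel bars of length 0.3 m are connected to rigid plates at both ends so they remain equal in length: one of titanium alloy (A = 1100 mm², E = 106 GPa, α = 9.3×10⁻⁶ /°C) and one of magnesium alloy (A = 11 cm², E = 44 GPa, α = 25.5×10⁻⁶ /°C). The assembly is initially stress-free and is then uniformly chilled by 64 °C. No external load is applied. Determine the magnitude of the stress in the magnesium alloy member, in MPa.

σ ≈ 32.2 MPa (tensile)

The magnesium alloy has the larger α, so on cooling it would change length more than the titanium alloy if both were free. The rigid plates force a common final length, so the magnesium alloy is put into tension and the titanium alloy into compression, with equal and opposite forces P (no external load).
Setting the final lengths equal and cancelling L: (α₁ − α₂)ΔT = P/(A₁E₁) + P/(A₂E₂).
|α₁ − α₂|·ΔT = 16.2×10⁻⁶ × 64 = 0.001037.
1/(A₁E₁) + 1/(A₂E₂) = 1/(1100×106×10³) + 1/(1100×44×10³) = 2.924×10⁻⁸ N⁻¹.
P = 0.001037 / 2.924×10⁻⁸ = 35460 N = 35.46 kN.
σ_{magnesium alloy} = P/A₂ = 35460/1100 = 32.24 MPa, tensile.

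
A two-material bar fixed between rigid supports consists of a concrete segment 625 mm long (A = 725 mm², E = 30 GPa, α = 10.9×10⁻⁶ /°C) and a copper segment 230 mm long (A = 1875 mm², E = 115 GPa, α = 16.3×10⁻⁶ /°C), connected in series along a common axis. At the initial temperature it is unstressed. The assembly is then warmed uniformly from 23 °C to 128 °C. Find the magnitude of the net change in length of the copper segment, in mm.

|ΔL| ≈ 0.354 mm

If the supports were absent, the total length change would be Σ αᵢΔT Lᵢ = 10.9×10⁻⁶×105×625 + 16.3×10⁻⁶×105×230 = 1.109 mm.
The rigid supports impose zero overall length change; the single axial force P common to all segments must satisfy P Σ Lᵢ/(AᵢEᵢ) = δ_free.
Σ Lᵢ/(AᵢEᵢ) = 625/(725×30×10³) + 230/(1875×115×10³) = 2.98×10⁻⁵ mm/N.
So P = 1.109 / 2.98×10⁻⁵ = 37.21 kN, compressive.
For the copper segment, free thermal change = 16.3×10⁻⁶×105×230 = 0.3936 mm and elastic change from P = 37210×230/(1875×115×10³) = 0.03969 mm; these oppose, so the net change is 0.354 mm (segment lengthens).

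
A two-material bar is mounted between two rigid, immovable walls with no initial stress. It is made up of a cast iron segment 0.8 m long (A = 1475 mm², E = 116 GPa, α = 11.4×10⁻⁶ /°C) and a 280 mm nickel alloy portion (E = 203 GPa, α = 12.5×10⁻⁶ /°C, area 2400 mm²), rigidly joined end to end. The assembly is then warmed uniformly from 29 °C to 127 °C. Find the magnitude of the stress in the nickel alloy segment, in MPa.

σ ≈ 98.1 MPa (compressive)

If the supports were absent, the total length change would be Σ αᵢΔT Lᵢ = 11.4×10⁻⁶×98×800 + 12.5×10⁻⁶×98×280 = 1.237 mm.
The walls prevent any net length change, so an axial force P (same in every segment) develops. Compatibility: P · Σ Lᵢ/(AᵢEᵢ) = δ_free.
Σ Lᵢ/(AᵢEᵢ) = 800/(1475×116×10³) + 280/(2400×203×10³) = 5.25×10⁻⁶ mm/N.
Hence P = δ_free / Σ(L/AE) = 1.237/5.25×10⁻⁶ = 235.6 kN (compressive).
σ_{nickel alloy} = P / A = 235600 / 2400 = 98.15 MPa.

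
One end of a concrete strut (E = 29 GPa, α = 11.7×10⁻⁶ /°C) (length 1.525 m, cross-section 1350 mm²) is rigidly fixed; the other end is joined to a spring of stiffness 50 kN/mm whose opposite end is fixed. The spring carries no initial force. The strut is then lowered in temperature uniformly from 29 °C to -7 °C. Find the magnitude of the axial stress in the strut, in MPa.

σ ≈ 8.07 MPa (tensile)

If the spring were absent the strut would shorten by αΔT L = 11.7×10⁻⁶ × 36 × 1525 = 0.6423 mm.
With a force P in the spring, the elastic change of the strut is PL/(AE) and that of the spring is P/k; compatibility requires their sum to equal δ_free.
P [ L/(AE) + 1/k ] = δ_free → P [ 1525/(1350×29×10³) + 1/(50×10³) ] = 0.6423.
P = 0.6423 / 5.895×10⁻⁵ = 10900 N.
σ = P/A = 10900/1350 = 8.071 MPa.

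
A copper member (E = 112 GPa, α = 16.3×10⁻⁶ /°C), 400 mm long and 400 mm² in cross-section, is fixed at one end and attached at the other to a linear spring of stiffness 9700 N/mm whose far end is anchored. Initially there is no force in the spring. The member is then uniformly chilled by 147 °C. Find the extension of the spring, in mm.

δ ≈ 0.882 mm

Free thermal contraction: δ_free = αΔT L = 16.3×10⁻⁶ × 147 × 400 = 0.9584 mm.
With a force P in the spring, the elastic change of the member is PL/(AE) and that of the spring is P/k; compatibility requires their sum to equal δ_free.
So P = δ_free / [L/(AE) + 1/k] = 0.9584 / [ 400/(400×112×10³) + 1/(9700) ].
P = 0.9584 / 0.000112 = 8556 N.
Spring extension = P/k = 8556/(9700) = 0.882 mm.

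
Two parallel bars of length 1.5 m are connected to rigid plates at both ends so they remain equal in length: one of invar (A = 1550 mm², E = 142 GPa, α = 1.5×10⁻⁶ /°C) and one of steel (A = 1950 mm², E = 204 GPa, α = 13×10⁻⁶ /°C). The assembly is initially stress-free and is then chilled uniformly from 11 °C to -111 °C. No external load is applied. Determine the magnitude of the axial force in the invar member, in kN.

Both members must finish at the same length. With the larger α, the steel tends to over-contract; the plates restrain it, putting the steel in tension and the invar in compression. With no external load the two internal forces are equal and opposite, magnitude P.
Compatibility of the two members (thermal + elastic change equal): (α₁ − α₂)ΔT = P·[1/(A₁E₁) + 1/(A₂E₂)].
|α₁ − α₂|·ΔT = 11.5×10⁻⁶ × 122 = 0.001403.
1/(A₁E₁) + 1/(A₂E₂) = 1/(1550×142×10³) + 1/(1950×204×10³) = 7.057×10⁻⁹ N⁻¹.
P = 0.001403 / 7.057×10⁻⁹ = 198800 N = 198.8 kN.

P ≈ 199 kN (compressive in the invar)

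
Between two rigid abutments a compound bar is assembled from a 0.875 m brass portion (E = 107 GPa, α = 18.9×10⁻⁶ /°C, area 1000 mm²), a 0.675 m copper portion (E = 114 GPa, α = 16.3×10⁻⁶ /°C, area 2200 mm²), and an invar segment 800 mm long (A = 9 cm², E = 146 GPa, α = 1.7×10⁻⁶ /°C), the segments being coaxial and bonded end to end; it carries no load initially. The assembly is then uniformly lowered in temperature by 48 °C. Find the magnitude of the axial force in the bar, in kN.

If the supports were absent, the total length change would be Σ αᵢΔT Lᵢ = 18.9×10⁻⁶×48×875 + 16.3×10⁻⁶×48×675 + 1.7×10⁻⁶×48×800 = 1.387 mm.
The rigid supports impose zero overall length change; the single axial force P common to all segments must satisfy P Σ Lᵢ/(AᵢEᵢ) = δ_free.
Σ Lᵢ/(AᵢEᵢ) = 875/(1000×107×10³) + 675/(2200×114×10³) + 800/(900×146×10³) = 1.696×10⁻⁵ mm/N.
P = 1.387 / 1.696×10⁻⁵ = 81810 N = 81.81 kN, tensile.

P ≈ 81.8 kN (tensile)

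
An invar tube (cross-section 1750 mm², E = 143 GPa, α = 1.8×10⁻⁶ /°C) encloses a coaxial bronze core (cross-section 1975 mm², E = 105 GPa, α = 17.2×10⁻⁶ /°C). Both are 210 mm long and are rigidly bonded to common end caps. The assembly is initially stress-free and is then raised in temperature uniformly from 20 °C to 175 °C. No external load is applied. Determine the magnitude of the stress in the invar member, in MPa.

Both members must finish at the same length. With the larger α, the bronze tends to over-expand; the plates restrain it, putting the bronze in compression and the invar in tension. With no external load the two internal forces are equal and opposite, magnitude P.
Setting the final lengths equal and cancelling L: (α₁ − α₂)ΔT = P/(A₁E₁) + P/(A₂E₂).
|α₁ − α₂|·ΔT = 15.4×10⁻⁶ × 155 = 0.002387.
1/(A₁E₁) + 1/(A₂E₂) = 1/(1750×143×10³) + 1/(1975×105×10³) = 8.818×10⁻⁹ N⁻¹.
So P = 0.002387 / 8.818×10⁻⁹ = 270.7 kN.
σ_{invar} = P/A₁ = 270700/1750 = 154.7 MPa, tensile.

σ ≈ 155 MPa (tensile)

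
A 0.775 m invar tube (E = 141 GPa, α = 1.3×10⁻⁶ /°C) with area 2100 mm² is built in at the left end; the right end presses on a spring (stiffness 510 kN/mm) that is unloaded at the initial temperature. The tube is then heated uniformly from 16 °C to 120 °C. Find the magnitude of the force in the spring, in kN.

If the spring were absent the tube would lengthen by αΔT L = 1.3×10⁻⁶ × 104 × 775 = 0.1048 mm.
Let P be the compressive force at the spring. The tube shortens elastically by PL/(AE) and the spring compresses by P/k; together these equal δ_free.
So P = δ_free / [L/(AE) + 1/k] = 0.1048 / [ 775/(2100×141×10³) + 1/(510×10³) ].
P = 0.1048 / 4.578×10⁻⁶ = 22890 N.

P ≈ 22.9 kN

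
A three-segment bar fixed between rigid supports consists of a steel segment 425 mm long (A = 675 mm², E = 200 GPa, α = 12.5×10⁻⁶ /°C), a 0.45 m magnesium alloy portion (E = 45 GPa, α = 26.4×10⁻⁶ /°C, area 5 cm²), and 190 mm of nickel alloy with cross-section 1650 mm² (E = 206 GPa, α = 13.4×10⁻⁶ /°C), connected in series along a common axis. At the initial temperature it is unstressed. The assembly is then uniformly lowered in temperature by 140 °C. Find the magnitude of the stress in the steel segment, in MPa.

σ ≈ 173 MPa (tensile)

Free thermal contraction of the whole bar: Σ αᵢΔT Lᵢ = 12.5×10⁻⁶×140×425 + 26.4×10⁻⁶×140×450 + 13.4×10⁻⁶×140×190 = 2.763 mm.
The walls prevent any net length change, so an axial force P (same in every segment) develops. Compatibility: P · Σ Lᵢ/(AᵢEᵢ) = δ_free.
Σ Lᵢ/(AᵢEᵢ) = 425/(675×200×10³) + 450/(500×45×10³) + 190/(1650×206×10³) = 2.371×10⁻⁵ mm/N.
Hence P = δ_free / Σ(L/AE) = 2.763/2.371×10⁻⁵ = 116.6 kN (tensile).
σ_{steel} = P / A = 116600 / 675 = 172.7 MPa.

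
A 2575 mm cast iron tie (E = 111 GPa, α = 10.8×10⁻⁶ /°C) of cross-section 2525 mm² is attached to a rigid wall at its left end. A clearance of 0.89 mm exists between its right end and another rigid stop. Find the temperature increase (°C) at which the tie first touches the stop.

Contact occurs when the free expansion equals the gap: αΔT L = 0.89 mm.
ΔT = 0.89 / (10.8×10⁻⁶ × 2575) = 32 °C.

ΔT ≈ 32 °C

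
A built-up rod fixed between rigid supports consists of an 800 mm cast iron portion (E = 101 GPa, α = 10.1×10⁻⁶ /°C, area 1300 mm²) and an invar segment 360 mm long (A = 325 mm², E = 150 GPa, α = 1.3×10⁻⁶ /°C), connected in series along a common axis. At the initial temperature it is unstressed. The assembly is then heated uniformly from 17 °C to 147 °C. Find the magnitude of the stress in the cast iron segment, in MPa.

Free thermal expansion of the whole bar: Σ αᵢΔT Lᵢ = 10.1×10⁻⁶×130×800 + 1.3×10⁻⁶×130×360 = 1.111 mm.
The rigid supports impose zero overall length change; the single axial force P common to all segments must satisfy P Σ Lᵢ/(AᵢEᵢ) = δ_free.
Σ Lᵢ/(AᵢEᵢ) = 800/(1300×101×10³) + 360/(325×150×10³) = 1.348×10⁻⁵ mm/N.
P = 1.111 / 1.348×10⁻⁵ = 82450 N = 82.45 kN, compressive.
σ_{cast iron} = P / A = 82450 / 1300 = 63.42 MPa.

σ ≈ 63.4 MPa (compressive)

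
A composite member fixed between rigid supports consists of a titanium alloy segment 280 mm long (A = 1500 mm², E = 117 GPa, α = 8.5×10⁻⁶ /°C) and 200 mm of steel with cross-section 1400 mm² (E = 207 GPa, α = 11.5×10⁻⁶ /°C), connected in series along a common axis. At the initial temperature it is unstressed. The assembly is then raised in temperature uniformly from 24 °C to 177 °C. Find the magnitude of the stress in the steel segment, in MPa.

Free thermal expansion of the whole bar: Σ αᵢΔT Lᵢ = 8.5×10⁻⁶×153×280 + 11.5×10⁻⁶×153×200 = 0.716 mm.
The rigid supports impose zero overall length change; the single axial force P common to all segments must satisfy P Σ Lᵢ/(AᵢEᵢ) = δ_free.
The series flexibility is Σ Lᵢ/(AᵢEᵢ) = 280/(1500×117×10³) + 200/(1400×207×10³) = 2.286×10⁻⁶ mm/N.
So P = 0.716 / 2.286×10⁻⁶ = 313.3 kN, compressive.
σ_{steel} = P / A = 313300 / 1400 = 223.8 MPa.

σ ≈ 224 MPa (compressive)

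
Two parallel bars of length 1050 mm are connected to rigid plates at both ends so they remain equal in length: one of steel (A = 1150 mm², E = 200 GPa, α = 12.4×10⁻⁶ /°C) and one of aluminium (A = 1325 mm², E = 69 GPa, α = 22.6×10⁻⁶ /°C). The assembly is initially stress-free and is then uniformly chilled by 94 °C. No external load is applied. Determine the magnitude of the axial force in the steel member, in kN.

P ≈ 62.7 kN (compressive in the steel)

Both members must finish at the same length. With the larger α, the aluminium tends to over-contract; the plates restrain it, putting the aluminium in tension and the steel in compression. With no external load the two internal forces are equal and opposite, magnitude P.
Equating the net (thermal + elastic) strains gives |α₁ − α₂|·ΔT = P·[1/(A₁E₁) + 1/(A₂E₂)].
|α₁ − α₂|·ΔT = 10.2×10⁻⁶ × 94 = 0.0009588.
1/(A₁E₁) + 1/(A₂E₂) = 1/(1150×200×10³) + 1/(1325×69×10³) = 1.529×10⁻⁸ N⁻¹.
P = 0.0009588 / 1.529×10⁻⁸ = 62730 N = 62.73 kN.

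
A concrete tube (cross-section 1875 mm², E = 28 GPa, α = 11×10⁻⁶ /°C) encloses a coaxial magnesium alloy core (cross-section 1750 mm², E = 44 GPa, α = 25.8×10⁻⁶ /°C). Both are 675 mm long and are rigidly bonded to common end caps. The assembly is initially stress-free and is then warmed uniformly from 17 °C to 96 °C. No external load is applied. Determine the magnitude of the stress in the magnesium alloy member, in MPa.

σ ≈ 20.9 MPa (compressive)

Equilibrium of a rigid end plate with no external load gives equal and opposite internal forces ±P in the two members. Since α_{magnesium alloy} > α_{concrete}, heating drives the magnesium alloy into compression and the concrete into tension.
Equating the net (thermal + elastic) strains gives |α₁ − α₂|·ΔT = P·[1/(A₁E₁) + 1/(A₂E₂)].
|α₁ − α₂|·ΔT = 14.8×10⁻⁶ × 79 = 0.001169.
1/(A₁E₁) + 1/(A₂E₂) = 1/(1875×28×10³) + 1/(1750×44×10³) = 3.203×10⁻⁸ N⁻¹.
P = 0.001169 / 3.203×10⁻⁸ = 36500 N = 36.5 kN.
σ_{magnesium alloy} = P/A₂ = 36500/1750 = 20.86 MPa, compressive.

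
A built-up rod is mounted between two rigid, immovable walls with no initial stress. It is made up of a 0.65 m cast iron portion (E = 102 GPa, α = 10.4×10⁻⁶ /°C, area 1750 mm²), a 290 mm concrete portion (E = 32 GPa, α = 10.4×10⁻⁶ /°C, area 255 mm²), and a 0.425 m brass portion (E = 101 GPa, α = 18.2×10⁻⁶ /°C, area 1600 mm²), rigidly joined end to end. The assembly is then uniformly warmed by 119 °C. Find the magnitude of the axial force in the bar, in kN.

Free thermal expansion of the whole bar: Σ αᵢΔT Lᵢ = 10.4×10⁻⁶×119×650 + 10.4×10⁻⁶×119×290 + 18.2×10⁻⁶×119×425 = 2.084 mm.
The walls prevent any net length change, so an axial force P (same in every segment) develops. Compatibility: P · Σ Lᵢ/(AᵢEᵢ) = δ_free.
The series flexibility is Σ Lᵢ/(AᵢEᵢ) = 650/(1750×102×10³) + 290/(255×32×10³) + 425/(1600×101×10³) = 4.181×10⁻⁵ mm/N.
So P = 2.084 / 4.181×10⁻⁵ = 49.84 kN, compressive.

P ≈ 49.8 kN (compressive)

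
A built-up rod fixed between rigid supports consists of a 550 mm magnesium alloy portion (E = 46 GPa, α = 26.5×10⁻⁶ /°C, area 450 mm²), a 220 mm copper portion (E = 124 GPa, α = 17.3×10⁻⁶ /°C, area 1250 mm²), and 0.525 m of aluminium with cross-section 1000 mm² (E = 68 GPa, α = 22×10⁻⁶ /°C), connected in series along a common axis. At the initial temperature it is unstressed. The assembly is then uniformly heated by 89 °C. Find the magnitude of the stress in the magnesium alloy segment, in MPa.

σ ≈ 166 MPa (compressive)

If the supports were absent, the total length change would be Σ αᵢΔT Lᵢ = 26.5×10⁻⁶×89×550 + 17.3×10⁻⁶×89×220 + 22×10⁻⁶×89×525 = 2.664 mm.
The rigid supports impose zero overall length change; the single axial force P common to all segments must satisfy P Σ Lᵢ/(AᵢEᵢ) = δ_free.
Σ Lᵢ/(AᵢEᵢ) = 550/(450×46×10³) + 220/(1250×124×10³) + 525/(1000×68×10³) = 3.571×10⁻⁵ mm/N.
So P = 2.664 / 3.571×10⁻⁵ = 74.6 kN, compressive.
σ_{magnesium alloy} = P / A = 74600 / 450 = 165.8 MPa.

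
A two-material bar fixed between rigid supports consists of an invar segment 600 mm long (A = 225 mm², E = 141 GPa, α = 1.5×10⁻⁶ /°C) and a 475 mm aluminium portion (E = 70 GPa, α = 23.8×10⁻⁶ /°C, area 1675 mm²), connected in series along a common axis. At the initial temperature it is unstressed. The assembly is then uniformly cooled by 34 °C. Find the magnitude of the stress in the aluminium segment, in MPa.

With the walls removed the bar would change length by δ_free = Σ αᵢΔT Lᵢ = 1.5×10⁻⁶×34×600 + 23.8×10⁻⁶×34×475 = 0.415 mm.
Since the ends are fixed, an axial force P builds up, equal in every segment, with P · Σ Lᵢ/(AᵢEᵢ) = δ_free.
Σ Lᵢ/(AᵢEᵢ) = 600/(225×141×10³) + 475/(1675×70×10³) = 2.296×10⁻⁵ mm/N.
Hence P = δ_free / Σ(L/AE) = 0.415/2.296×10⁻⁵ = 18.07 kN (tensile).
σ_{aluminium} = P / A = 18070 / 1675 = 10.79 MPa.

σ ≈ 10.8 MPa (tensile)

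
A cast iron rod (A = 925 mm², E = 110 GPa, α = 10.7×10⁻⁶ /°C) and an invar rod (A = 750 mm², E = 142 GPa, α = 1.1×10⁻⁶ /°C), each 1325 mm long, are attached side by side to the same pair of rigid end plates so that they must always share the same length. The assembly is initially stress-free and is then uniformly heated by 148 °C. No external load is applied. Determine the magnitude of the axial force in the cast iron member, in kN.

The cast iron has the larger α, so on heating it would change length more than the invar if both were free. The rigid plates force a common final length, so the cast iron is put into compression and the invar into tension, with equal and opposite forces P (no external load).
Compatibility of the two members (thermal + elastic change equal): (α₁ − α₂)ΔT = P·[1/(A₁E₁) + 1/(A₂E₂)].
|α₁ − α₂|·ΔT = 9.6×10⁻⁶ × 148 = 0.001421.
1/(A₁E₁) + 1/(A₂E₂) = 1/(925×110×10³) + 1/(750×142×10³) = 1.922×10⁻⁸ N⁻¹.
So P = 0.001421 / 1.922×10⁻⁸ = 73.93 kN.

P ≈ 73.9 kN (compressive in the cast iron)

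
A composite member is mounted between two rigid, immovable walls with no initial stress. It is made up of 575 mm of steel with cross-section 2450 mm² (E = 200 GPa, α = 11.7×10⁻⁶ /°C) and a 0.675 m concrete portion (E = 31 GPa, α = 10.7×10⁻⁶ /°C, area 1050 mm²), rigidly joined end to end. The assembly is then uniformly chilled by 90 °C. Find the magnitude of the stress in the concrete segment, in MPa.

σ ≈ 54.6 MPa (tensile)

Free thermal contraction of the whole bar: Σ αᵢΔT Lᵢ = 11.7×10⁻⁶×90×575 + 10.7×10⁻⁶×90×675 = 1.256 mm.
The walls prevent any net length change, so an axial force P (same in every segment) develops. Compatibility: P · Σ Lᵢ/(AᵢEᵢ) = δ_free.
The series flexibility is Σ Lᵢ/(AᵢEᵢ) = 575/(2450×200×10³) + 675/(1050×31×10³) = 2.191×10⁻⁵ mm/N.
So P = 1.256 / 2.191×10⁻⁵ = 57.3 kN, tensile.
σ_{concrete} = P / A = 57300 / 1050 = 54.57 MPa.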